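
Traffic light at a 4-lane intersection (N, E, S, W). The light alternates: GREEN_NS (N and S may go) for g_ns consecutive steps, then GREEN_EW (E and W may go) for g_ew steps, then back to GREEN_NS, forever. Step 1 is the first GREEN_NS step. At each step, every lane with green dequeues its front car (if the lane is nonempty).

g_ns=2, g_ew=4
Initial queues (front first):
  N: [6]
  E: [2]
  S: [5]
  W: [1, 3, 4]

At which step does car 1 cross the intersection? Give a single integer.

Step 1 [NS]: N:car6-GO,E:wait,S:car5-GO,W:wait | queues: N=0 E=1 S=0 W=3
Step 2 [NS]: N:empty,E:wait,S:empty,W:wait | queues: N=0 E=1 S=0 W=3
Step 3 [EW]: N:wait,E:car2-GO,S:wait,W:car1-GO | queues: N=0 E=0 S=0 W=2
Step 4 [EW]: N:wait,E:empty,S:wait,W:car3-GO | queues: N=0 E=0 S=0 W=1
Step 5 [EW]: N:wait,E:empty,S:wait,W:car4-GO | queues: N=0 E=0 S=0 W=0
Car 1 crosses at step 3

3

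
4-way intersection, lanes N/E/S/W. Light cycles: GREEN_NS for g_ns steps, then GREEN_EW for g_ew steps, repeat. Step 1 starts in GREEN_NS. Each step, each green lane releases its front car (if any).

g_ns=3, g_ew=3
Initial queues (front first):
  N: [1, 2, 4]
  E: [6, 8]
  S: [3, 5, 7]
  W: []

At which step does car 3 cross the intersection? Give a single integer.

Step 1 [NS]: N:car1-GO,E:wait,S:car3-GO,W:wait | queues: N=2 E=2 S=2 W=0
Step 2 [NS]: N:car2-GO,E:wait,S:car5-GO,W:wait | queues: N=1 E=2 S=1 W=0
Step 3 [NS]: N:car4-GO,E:wait,S:car7-GO,W:wait | queues: N=0 E=2 S=0 W=0
Step 4 [EW]: N:wait,E:car6-GO,S:wait,W:empty | queues: N=0 E=1 S=0 W=0
Step 5 [EW]: N:wait,E:car8-GO,S:wait,W:empty | queues: N=0 E=0 S=0 W=0
Car 3 crosses at step 1

1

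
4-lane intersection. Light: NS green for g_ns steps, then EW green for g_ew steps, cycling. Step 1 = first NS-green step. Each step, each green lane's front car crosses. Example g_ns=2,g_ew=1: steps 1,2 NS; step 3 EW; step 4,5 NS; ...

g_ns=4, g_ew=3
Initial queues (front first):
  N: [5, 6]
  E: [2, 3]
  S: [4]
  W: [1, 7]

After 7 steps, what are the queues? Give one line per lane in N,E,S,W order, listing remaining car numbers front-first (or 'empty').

Step 1 [NS]: N:car5-GO,E:wait,S:car4-GO,W:wait | queues: N=1 E=2 S=0 W=2
Step 2 [NS]: N:car6-GO,E:wait,S:empty,W:wait | queues: N=0 E=2 S=0 W=2
Step 3 [NS]: N:empty,E:wait,S:empty,W:wait | queues: N=0 E=2 S=0 W=2
Step 4 [NS]: N:empty,E:wait,S:empty,W:wait | queues: N=0 E=2 S=0 W=2
Step 5 [EW]: N:wait,E:car2-GO,S:wait,W:car1-GO | queues: N=0 E=1 S=0 W=1
Step 6 [EW]: N:wait,E:car3-GO,S:wait,W:car7-GO | queues: N=0 E=0 S=0 W=0

N: empty
E: empty
S: empty
W: empty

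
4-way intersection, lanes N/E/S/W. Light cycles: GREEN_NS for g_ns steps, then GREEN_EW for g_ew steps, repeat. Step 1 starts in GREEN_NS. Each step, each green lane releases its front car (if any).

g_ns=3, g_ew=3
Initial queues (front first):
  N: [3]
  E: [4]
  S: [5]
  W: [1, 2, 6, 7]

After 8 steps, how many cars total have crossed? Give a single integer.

Step 1 [NS]: N:car3-GO,E:wait,S:car5-GO,W:wait | queues: N=0 E=1 S=0 W=4
Step 2 [NS]: N:empty,E:wait,S:empty,W:wait | queues: N=0 E=1 S=0 W=4
Step 3 [NS]: N:empty,E:wait,S:empty,W:wait | queues: N=0 E=1 S=0 W=4
Step 4 [EW]: N:wait,E:car4-GO,S:wait,W:car1-GO | queues: N=0 E=0 S=0 W=3
Step 5 [EW]: N:wait,E:empty,S:wait,W:car2-GO | queues: N=0 E=0 S=0 W=2
Step 6 [EW]: N:wait,E:empty,S:wait,W:car6-GO | queues: N=0 E=0 S=0 W=1
Step 7 [NS]: N:empty,E:wait,S:empty,W:wait | queues: N=0 E=0 S=0 W=1
Step 8 [NS]: N:empty,E:wait,S:empty,W:wait | queues: N=0 E=0 S=0 W=1
Cars crossed by step 8: 6

Answer: 6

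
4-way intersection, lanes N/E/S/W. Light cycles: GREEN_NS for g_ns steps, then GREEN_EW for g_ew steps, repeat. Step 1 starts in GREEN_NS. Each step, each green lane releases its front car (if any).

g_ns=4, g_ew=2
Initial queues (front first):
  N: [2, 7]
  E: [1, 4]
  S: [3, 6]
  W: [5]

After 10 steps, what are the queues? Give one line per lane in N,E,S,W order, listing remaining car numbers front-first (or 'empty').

Step 1 [NS]: N:car2-GO,E:wait,S:car3-GO,W:wait | queues: N=1 E=2 S=1 W=1
Step 2 [NS]: N:car7-GO,E:wait,S:car6-GO,W:wait | queues: N=0 E=2 S=0 W=1
Step 3 [NS]: N:empty,E:wait,S:empty,W:wait | queues: N=0 E=2 S=0 W=1
Step 4 [NS]: N:empty,E:wait,S:empty,W:wait | queues: N=0 E=2 S=0 W=1
Step 5 [EW]: N:wait,E:car1-GO,S:wait,W:car5-GO | queues: N=0 E=1 S=0 W=0
Step 6 [EW]: N:wait,E:car4-GO,S:wait,W:empty | queues: N=0 E=0 S=0 W=0

N: empty
E: empty
S: empty
W: empty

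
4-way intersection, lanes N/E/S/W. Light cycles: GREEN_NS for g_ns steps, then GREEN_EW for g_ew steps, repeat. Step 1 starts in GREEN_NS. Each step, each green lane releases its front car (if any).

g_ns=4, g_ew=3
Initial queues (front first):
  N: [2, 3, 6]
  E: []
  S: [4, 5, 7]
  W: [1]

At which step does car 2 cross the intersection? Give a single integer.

Step 1 [NS]: N:car2-GO,E:wait,S:car4-GO,W:wait | queues: N=2 E=0 S=2 W=1
Step 2 [NS]: N:car3-GO,E:wait,S:car5-GO,W:wait | queues: N=1 E=0 S=1 W=1
Step 3 [NS]: N:car6-GO,E:wait,S:car7-GO,W:wait | queues: N=0 E=0 S=0 W=1
Step 4 [NS]: N:empty,E:wait,S:empty,W:wait | queues: N=0 E=0 S=0 W=1
Step 5 [EW]: N:wait,E:empty,S:wait,W:car1-GO | queues: N=0 E=0 S=0 W=0
Car 2 crosses at step 1

1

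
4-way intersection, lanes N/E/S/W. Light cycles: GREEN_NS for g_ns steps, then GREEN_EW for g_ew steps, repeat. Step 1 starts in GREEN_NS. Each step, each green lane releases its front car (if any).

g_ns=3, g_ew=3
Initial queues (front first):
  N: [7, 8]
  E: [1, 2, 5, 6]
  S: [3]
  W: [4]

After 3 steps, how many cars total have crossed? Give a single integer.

Step 1 [NS]: N:car7-GO,E:wait,S:car3-GO,W:wait | queues: N=1 E=4 S=0 W=1
Step 2 [NS]: N:car8-GO,E:wait,S:empty,W:wait | queues: N=0 E=4 S=0 W=1
Step 3 [NS]: N:empty,E:wait,S:empty,W:wait | queues: N=0 E=4 S=0 W=1
Cars crossed by step 3: 3

Answer: 3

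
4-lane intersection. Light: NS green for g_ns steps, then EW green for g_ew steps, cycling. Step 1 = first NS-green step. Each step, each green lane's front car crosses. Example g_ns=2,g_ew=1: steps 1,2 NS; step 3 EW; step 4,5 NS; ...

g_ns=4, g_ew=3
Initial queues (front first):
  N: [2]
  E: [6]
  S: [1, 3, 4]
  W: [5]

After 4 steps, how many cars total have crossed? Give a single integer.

Answer: 4

Derivation:
Step 1 [NS]: N:car2-GO,E:wait,S:car1-GO,W:wait | queues: N=0 E=1 S=2 W=1
Step 2 [NS]: N:empty,E:wait,S:car3-GO,W:wait | queues: N=0 E=1 S=1 W=1
Step 3 [NS]: N:empty,E:wait,S:car4-GO,W:wait | queues: N=0 E=1 S=0 W=1
Step 4 [NS]: N:empty,E:wait,S:empty,W:wait | queues: N=0 E=1 S=0 W=1
Cars crossed by step 4: 4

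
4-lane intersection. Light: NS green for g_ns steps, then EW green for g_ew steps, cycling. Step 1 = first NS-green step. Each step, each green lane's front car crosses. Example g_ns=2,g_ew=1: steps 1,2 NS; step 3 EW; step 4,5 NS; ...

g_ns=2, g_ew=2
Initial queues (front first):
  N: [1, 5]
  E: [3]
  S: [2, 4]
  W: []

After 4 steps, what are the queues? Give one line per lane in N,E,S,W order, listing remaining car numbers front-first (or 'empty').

Step 1 [NS]: N:car1-GO,E:wait,S:car2-GO,W:wait | queues: N=1 E=1 S=1 W=0
Step 2 [NS]: N:car5-GO,E:wait,S:car4-GO,W:wait | queues: N=0 E=1 S=0 W=0
Step 3 [EW]: N:wait,E:car3-GO,S:wait,W:empty | queues: N=0 E=0 S=0 W=0

N: empty
E: empty
S: empty
W: empty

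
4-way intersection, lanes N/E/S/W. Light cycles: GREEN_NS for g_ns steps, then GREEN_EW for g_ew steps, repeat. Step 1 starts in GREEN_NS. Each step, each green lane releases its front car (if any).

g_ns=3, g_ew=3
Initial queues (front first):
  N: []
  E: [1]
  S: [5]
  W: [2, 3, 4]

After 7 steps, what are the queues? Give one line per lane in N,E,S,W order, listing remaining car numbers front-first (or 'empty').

Step 1 [NS]: N:empty,E:wait,S:car5-GO,W:wait | queues: N=0 E=1 S=0 W=3
Step 2 [NS]: N:empty,E:wait,S:empty,W:wait | queues: N=0 E=1 S=0 W=3
Step 3 [NS]: N:empty,E:wait,S:empty,W:wait | queues: N=0 E=1 S=0 W=3
Step 4 [EW]: N:wait,E:car1-GO,S:wait,W:car2-GO | queues: N=0 E=0 S=0 W=2
Step 5 [EW]: N:wait,E:empty,S:wait,W:car3-GO | queues: N=0 E=0 S=0 W=1
Step 6 [EW]: N:wait,E:empty,S:wait,W:car4-GO | queues: N=0 E=0 S=0 W=0

N: empty
E: empty
S: empty
W: empty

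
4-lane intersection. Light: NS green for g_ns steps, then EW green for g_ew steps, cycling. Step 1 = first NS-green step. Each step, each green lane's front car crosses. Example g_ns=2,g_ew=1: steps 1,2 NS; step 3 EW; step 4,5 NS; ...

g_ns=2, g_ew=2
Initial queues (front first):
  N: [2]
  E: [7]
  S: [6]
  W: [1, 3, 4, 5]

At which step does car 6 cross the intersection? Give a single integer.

Step 1 [NS]: N:car2-GO,E:wait,S:car6-GO,W:wait | queues: N=0 E=1 S=0 W=4
Step 2 [NS]: N:empty,E:wait,S:empty,W:wait | queues: N=0 E=1 S=0 W=4
Step 3 [EW]: N:wait,E:car7-GO,S:wait,W:car1-GO | queues: N=0 E=0 S=0 W=3
Step 4 [EW]: N:wait,E:empty,S:wait,W:car3-GO | queues: N=0 E=0 S=0 W=2
Step 5 [NS]: N:empty,E:wait,S:empty,W:wait | queues: N=0 E=0 S=0 W=2
Step 6 [NS]: N:empty,E:wait,S:empty,W:wait | queues: N=0 E=0 S=0 W=2
Step 7 [EW]: N:wait,E:empty,S:wait,W:car4-GO | queues: N=0 E=0 S=0 W=1
Step 8 [EW]: N:wait,E:empty,S:wait,W:car5-GO | queues: N=0 E=0 S=0 W=0
Car 6 crosses at step 1

1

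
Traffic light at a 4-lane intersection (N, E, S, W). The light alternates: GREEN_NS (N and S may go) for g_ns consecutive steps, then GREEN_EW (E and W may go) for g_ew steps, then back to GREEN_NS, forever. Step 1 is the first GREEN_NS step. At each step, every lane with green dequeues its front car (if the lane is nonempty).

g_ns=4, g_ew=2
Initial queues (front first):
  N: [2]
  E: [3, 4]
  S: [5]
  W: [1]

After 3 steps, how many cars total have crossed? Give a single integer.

Answer: 2

Derivation:
Step 1 [NS]: N:car2-GO,E:wait,S:car5-GO,W:wait | queues: N=0 E=2 S=0 W=1
Step 2 [NS]: N:empty,E:wait,S:empty,W:wait | queues: N=0 E=2 S=0 W=1
Step 3 [NS]: N:empty,E:wait,S:empty,W:wait | queues: N=0 E=2 S=0 W=1
Cars crossed by step 3: 2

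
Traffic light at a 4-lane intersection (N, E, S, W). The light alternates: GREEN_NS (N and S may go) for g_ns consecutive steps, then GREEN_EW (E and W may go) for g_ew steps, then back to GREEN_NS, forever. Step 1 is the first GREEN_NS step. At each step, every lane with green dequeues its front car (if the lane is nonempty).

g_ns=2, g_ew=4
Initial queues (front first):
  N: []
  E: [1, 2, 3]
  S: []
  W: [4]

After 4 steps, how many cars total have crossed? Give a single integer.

Answer: 3

Derivation:
Step 1 [NS]: N:empty,E:wait,S:empty,W:wait | queues: N=0 E=3 S=0 W=1
Step 2 [NS]: N:empty,E:wait,S:empty,W:wait | queues: N=0 E=3 S=0 W=1
Step 3 [EW]: N:wait,E:car1-GO,S:wait,W:car4-GO | queues: N=0 E=2 S=0 W=0
Step 4 [EW]: N:wait,E:car2-GO,S:wait,W:empty | queues: N=0 E=1 S=0 W=0
Cars crossed by step 4: 3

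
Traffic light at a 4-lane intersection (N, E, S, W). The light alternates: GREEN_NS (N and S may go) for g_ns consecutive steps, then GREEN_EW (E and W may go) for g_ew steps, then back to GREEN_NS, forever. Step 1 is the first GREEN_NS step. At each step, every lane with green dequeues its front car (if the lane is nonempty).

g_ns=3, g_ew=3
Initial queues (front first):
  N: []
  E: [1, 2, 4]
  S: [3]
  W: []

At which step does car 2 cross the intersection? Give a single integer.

Step 1 [NS]: N:empty,E:wait,S:car3-GO,W:wait | queues: N=0 E=3 S=0 W=0
Step 2 [NS]: N:empty,E:wait,S:empty,W:wait | queues: N=0 E=3 S=0 W=0
Step 3 [NS]: N:empty,E:wait,S:empty,W:wait | queues: N=0 E=3 S=0 W=0
Step 4 [EW]: N:wait,E:car1-GO,S:wait,W:empty | queues: N=0 E=2 S=0 W=0
Step 5 [EW]: N:wait,E:car2-GO,S:wait,W:empty | queues: N=0 E=1 S=0 W=0
Step 6 [EW]: N:wait,E:car4-GO,S:wait,W:empty | queues: N=0 E=0 S=0 W=0
Car 2 crosses at step 5

5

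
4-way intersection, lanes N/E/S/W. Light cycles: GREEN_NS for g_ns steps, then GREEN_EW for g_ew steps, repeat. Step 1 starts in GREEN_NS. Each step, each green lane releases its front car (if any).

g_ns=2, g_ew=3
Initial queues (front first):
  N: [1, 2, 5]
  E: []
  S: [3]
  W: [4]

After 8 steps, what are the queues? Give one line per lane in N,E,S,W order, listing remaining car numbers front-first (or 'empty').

Step 1 [NS]: N:car1-GO,E:wait,S:car3-GO,W:wait | queues: N=2 E=0 S=0 W=1
Step 2 [NS]: N:car2-GO,E:wait,S:empty,W:wait | queues: N=1 E=0 S=0 W=1
Step 3 [EW]: N:wait,E:empty,S:wait,W:car4-GO | queues: N=1 E=0 S=0 W=0
Step 4 [EW]: N:wait,E:empty,S:wait,W:empty | queues: N=1 E=0 S=0 W=0
Step 5 [EW]: N:wait,E:empty,S:wait,W:empty | queues: N=1 E=0 S=0 W=0
Step 6 [NS]: N:car5-GO,E:wait,S:empty,W:wait | queues: N=0 E=0 S=0 W=0

N: empty
E: empty
S: empty
W: empty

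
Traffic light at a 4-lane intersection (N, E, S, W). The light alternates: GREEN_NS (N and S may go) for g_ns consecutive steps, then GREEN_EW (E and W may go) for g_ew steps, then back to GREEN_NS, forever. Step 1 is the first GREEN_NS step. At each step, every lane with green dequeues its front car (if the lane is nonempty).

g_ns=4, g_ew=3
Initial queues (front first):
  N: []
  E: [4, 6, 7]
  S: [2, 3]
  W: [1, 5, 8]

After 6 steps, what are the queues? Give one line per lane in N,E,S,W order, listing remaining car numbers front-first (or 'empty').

Step 1 [NS]: N:empty,E:wait,S:car2-GO,W:wait | queues: N=0 E=3 S=1 W=3
Step 2 [NS]: N:empty,E:wait,S:car3-GO,W:wait | queues: N=0 E=3 S=0 W=3
Step 3 [NS]: N:empty,E:wait,S:empty,W:wait | queues: N=0 E=3 S=0 W=3
Step 4 [NS]: N:empty,E:wait,S:empty,W:wait | queues: N=0 E=3 S=0 W=3
Step 5 [EW]: N:wait,E:car4-GO,S:wait,W:car1-GO | queues: N=0 E=2 S=0 W=2
Step 6 [EW]: N:wait,E:car6-GO,S:wait,W:car5-GO | queues: N=0 E=1 S=0 W=1

N: empty
E: 7
S: empty
W: 8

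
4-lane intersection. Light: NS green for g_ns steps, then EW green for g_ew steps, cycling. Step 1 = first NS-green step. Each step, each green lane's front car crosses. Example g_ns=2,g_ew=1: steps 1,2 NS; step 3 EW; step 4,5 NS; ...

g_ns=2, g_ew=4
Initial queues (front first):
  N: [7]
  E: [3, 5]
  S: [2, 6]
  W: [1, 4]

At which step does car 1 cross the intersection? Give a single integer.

Step 1 [NS]: N:car7-GO,E:wait,S:car2-GO,W:wait | queues: N=0 E=2 S=1 W=2
Step 2 [NS]: N:empty,E:wait,S:car6-GO,W:wait | queues: N=0 E=2 S=0 W=2
Step 3 [EW]: N:wait,E:car3-GO,S:wait,W:car1-GO | queues: N=0 E=1 S=0 W=1
Step 4 [EW]: N:wait,E:car5-GO,S:wait,W:car4-GO | queues: N=0 E=0 S=0 W=0
Car 1 crosses at step 3

3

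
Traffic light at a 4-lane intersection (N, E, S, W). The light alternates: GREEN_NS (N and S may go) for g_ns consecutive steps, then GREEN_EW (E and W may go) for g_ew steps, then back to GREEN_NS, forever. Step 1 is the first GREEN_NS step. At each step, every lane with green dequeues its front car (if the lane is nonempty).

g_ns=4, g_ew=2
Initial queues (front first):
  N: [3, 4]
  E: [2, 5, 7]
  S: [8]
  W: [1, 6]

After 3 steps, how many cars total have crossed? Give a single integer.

Answer: 3

Derivation:
Step 1 [NS]: N:car3-GO,E:wait,S:car8-GO,W:wait | queues: N=1 E=3 S=0 W=2
Step 2 [NS]: N:car4-GO,E:wait,S:empty,W:wait | queues: N=0 E=3 S=0 W=2
Step 3 [NS]: N:empty,E:wait,S:empty,W:wait | queues: N=0 E=3 S=0 W=2
Cars crossed by step 3: 3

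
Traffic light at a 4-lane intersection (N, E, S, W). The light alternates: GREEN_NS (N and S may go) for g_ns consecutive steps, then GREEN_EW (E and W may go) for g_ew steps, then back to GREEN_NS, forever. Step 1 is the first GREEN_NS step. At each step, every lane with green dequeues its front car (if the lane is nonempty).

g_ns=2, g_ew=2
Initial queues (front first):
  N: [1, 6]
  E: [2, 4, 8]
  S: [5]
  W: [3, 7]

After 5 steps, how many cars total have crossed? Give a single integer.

Answer: 7

Derivation:
Step 1 [NS]: N:car1-GO,E:wait,S:car5-GO,W:wait | queues: N=1 E=3 S=0 W=2
Step 2 [NS]: N:car6-GO,E:wait,S:empty,W:wait | queues: N=0 E=3 S=0 W=2
Step 3 [EW]: N:wait,E:car2-GO,S:wait,W:car3-GO | queues: N=0 E=2 S=0 W=1
Step 4 [EW]: N:wait,E:car4-GO,S:wait,W:car7-GO | queues: N=0 E=1 S=0 W=0
Step 5 [NS]: N:empty,E:wait,S:empty,W:wait | queues: N=0 E=1 S=0 W=0
Cars crossed by step 5: 7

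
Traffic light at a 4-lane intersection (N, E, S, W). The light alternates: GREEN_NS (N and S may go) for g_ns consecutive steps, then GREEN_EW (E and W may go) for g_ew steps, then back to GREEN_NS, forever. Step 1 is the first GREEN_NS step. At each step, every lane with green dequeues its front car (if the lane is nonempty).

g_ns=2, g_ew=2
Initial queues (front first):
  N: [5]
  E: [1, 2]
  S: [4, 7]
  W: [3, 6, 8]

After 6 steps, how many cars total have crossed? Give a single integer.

Step 1 [NS]: N:car5-GO,E:wait,S:car4-GO,W:wait | queues: N=0 E=2 S=1 W=3
Step 2 [NS]: N:empty,E:wait,S:car7-GO,W:wait | queues: N=0 E=2 S=0 W=3
Step 3 [EW]: N:wait,E:car1-GO,S:wait,W:car3-GO | queues: N=0 E=1 S=0 W=2
Step 4 [EW]: N:wait,E:car2-GO,S:wait,W:car6-GO | queues: N=0 E=0 S=0 W=1
Step 5 [NS]: N:empty,E:wait,S:empty,W:wait | queues: N=0 E=0 S=0 W=1
Step 6 [NS]: N:empty,E:wait,S:empty,W:wait | queues: N=0 E=0 S=0 W=1
Cars crossed by step 6: 7

Answer: 7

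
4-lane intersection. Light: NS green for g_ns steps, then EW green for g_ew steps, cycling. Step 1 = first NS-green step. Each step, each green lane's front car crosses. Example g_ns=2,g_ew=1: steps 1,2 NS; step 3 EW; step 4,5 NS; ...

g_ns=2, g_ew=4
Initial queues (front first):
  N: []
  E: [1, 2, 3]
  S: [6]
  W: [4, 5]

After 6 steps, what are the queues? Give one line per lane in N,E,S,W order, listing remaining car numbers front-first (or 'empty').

Step 1 [NS]: N:empty,E:wait,S:car6-GO,W:wait | queues: N=0 E=3 S=0 W=2
Step 2 [NS]: N:empty,E:wait,S:empty,W:wait | queues: N=0 E=3 S=0 W=2
Step 3 [EW]: N:wait,E:car1-GO,S:wait,W:car4-GO | queues: N=0 E=2 S=0 W=1
Step 4 [EW]: N:wait,E:car2-GO,S:wait,W:car5-GO | queues: N=0 E=1 S=0 W=0
Step 5 [EW]: N:wait,E:car3-GO,S:wait,W:empty | queues: N=0 E=0 S=0 W=0

N: empty
E: empty
S: empty
W: empty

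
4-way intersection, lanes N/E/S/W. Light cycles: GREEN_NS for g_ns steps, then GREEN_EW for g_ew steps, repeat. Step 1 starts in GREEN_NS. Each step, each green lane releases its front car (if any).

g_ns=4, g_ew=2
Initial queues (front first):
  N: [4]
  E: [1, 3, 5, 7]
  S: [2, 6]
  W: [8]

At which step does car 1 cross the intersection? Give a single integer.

Step 1 [NS]: N:car4-GO,E:wait,S:car2-GO,W:wait | queues: N=0 E=4 S=1 W=1
Step 2 [NS]: N:empty,E:wait,S:car6-GO,W:wait | queues: N=0 E=4 S=0 W=1
Step 3 [NS]: N:empty,E:wait,S:empty,W:wait | queues: N=0 E=4 S=0 W=1
Step 4 [NS]: N:empty,E:wait,S:empty,W:wait | queues: N=0 E=4 S=0 W=1
Step 5 [EW]: N:wait,E:car1-GO,S:wait,W:car8-GO | queues: N=0 E=3 S=0 W=0
Step 6 [EW]: N:wait,E:car3-GO,S:wait,W:empty | queues: N=0 E=2 S=0 W=0
Step 7 [NS]: N:empty,E:wait,S:empty,W:wait | queues: N=0 E=2 S=0 W=0
Step 8 [NS]: N:empty,E:wait,S:empty,W:wait | queues: N=0 E=2 S=0 W=0
Step 9 [NS]: N:empty,E:wait,S:empty,W:wait | queues: N=0 E=2 S=0 W=0
Step 10 [NS]: N:empty,E:wait,S:empty,W:wait | queues: N=0 E=2 S=0 W=0
Step 11 [EW]: N:wait,E:car5-GO,S:wait,W:empty | queues: N=0 E=1 S=0 W=0
Step 12 [EW]: N:wait,E:car7-GO,S:wait,W:empty | queues: N=0 E=0 S=0 W=0
Car 1 crosses at step 5

5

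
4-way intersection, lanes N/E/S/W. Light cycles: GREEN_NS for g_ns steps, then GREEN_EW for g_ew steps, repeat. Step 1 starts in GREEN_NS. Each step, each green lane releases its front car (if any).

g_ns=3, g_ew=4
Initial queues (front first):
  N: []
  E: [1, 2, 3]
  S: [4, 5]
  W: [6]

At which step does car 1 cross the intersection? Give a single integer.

Step 1 [NS]: N:empty,E:wait,S:car4-GO,W:wait | queues: N=0 E=3 S=1 W=1
Step 2 [NS]: N:empty,E:wait,S:car5-GO,W:wait | queues: N=0 E=3 S=0 W=1
Step 3 [NS]: N:empty,E:wait,S:empty,W:wait | queues: N=0 E=3 S=0 W=1
Step 4 [EW]: N:wait,E:car1-GO,S:wait,W:car6-GO | queues: N=0 E=2 S=0 W=0
Step 5 [EW]: N:wait,E:car2-GO,S:wait,W:empty | queues: N=0 E=1 S=0 W=0
Step 6 [EW]: N:wait,E:car3-GO,S:wait,W:empty | queues: N=0 E=0 S=0 W=0
Car 1 crosses at step 4

4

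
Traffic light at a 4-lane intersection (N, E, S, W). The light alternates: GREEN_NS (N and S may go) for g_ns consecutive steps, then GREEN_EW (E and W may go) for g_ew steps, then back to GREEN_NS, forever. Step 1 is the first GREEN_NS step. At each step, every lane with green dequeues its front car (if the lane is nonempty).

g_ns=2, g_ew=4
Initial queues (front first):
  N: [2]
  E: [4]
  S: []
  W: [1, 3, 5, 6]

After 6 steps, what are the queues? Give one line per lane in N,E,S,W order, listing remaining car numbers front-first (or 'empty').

Step 1 [NS]: N:car2-GO,E:wait,S:empty,W:wait | queues: N=0 E=1 S=0 W=4
Step 2 [NS]: N:empty,E:wait,S:empty,W:wait | queues: N=0 E=1 S=0 W=4
Step 3 [EW]: N:wait,E:car4-GO,S:wait,W:car1-GO | queues: N=0 E=0 S=0 W=3
Step 4 [EW]: N:wait,E:empty,S:wait,W:car3-GO | queues: N=0 E=0 S=0 W=2
Step 5 [EW]: N:wait,E:empty,S:wait,W:car5-GO | queues: N=0 E=0 S=0 W=1
Step 6 [EW]: N:wait,E:empty,S:wait,W:car6-GO | queues: N=0 E=0 S=0 W=0

N: empty
E: empty
S: empty
W: empty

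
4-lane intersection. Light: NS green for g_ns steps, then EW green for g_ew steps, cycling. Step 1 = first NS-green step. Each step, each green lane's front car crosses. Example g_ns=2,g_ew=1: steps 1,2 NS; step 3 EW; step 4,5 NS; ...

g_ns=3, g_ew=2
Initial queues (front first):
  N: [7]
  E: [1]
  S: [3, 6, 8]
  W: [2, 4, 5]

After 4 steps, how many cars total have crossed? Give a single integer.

Answer: 6

Derivation:
Step 1 [NS]: N:car7-GO,E:wait,S:car3-GO,W:wait | queues: N=0 E=1 S=2 W=3
Step 2 [NS]: N:empty,E:wait,S:car6-GO,W:wait | queues: N=0 E=1 S=1 W=3
Step 3 [NS]: N:empty,E:wait,S:car8-GO,W:wait | queues: N=0 E=1 S=0 W=3
Step 4 [EW]: N:wait,E:car1-GO,S:wait,W:car2-GO | queues: N=0 E=0 S=0 W=2
Cars crossed by step 4: 6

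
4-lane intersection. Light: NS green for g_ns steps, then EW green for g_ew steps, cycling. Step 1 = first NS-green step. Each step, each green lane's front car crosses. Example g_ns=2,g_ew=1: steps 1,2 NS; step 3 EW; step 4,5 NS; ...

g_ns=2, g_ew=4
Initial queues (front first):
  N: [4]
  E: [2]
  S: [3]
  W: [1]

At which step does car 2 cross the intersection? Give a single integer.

Step 1 [NS]: N:car4-GO,E:wait,S:car3-GO,W:wait | queues: N=0 E=1 S=0 W=1
Step 2 [NS]: N:empty,E:wait,S:empty,W:wait | queues: N=0 E=1 S=0 W=1
Step 3 [EW]: N:wait,E:car2-GO,S:wait,W:car1-GO | queues: N=0 E=0 S=0 W=0
Car 2 crosses at step 3

3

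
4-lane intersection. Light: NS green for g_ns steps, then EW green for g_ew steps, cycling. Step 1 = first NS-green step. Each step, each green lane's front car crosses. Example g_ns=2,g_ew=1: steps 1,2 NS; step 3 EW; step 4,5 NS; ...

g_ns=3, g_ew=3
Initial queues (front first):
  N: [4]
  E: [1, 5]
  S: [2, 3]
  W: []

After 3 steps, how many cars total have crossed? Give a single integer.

Step 1 [NS]: N:car4-GO,E:wait,S:car2-GO,W:wait | queues: N=0 E=2 S=1 W=0
Step 2 [NS]: N:empty,E:wait,S:car3-GO,W:wait | queues: N=0 E=2 S=0 W=0
Step 3 [NS]: N:empty,E:wait,S:empty,W:wait | queues: N=0 E=2 S=0 W=0
Cars crossed by step 3: 3

Answer: 3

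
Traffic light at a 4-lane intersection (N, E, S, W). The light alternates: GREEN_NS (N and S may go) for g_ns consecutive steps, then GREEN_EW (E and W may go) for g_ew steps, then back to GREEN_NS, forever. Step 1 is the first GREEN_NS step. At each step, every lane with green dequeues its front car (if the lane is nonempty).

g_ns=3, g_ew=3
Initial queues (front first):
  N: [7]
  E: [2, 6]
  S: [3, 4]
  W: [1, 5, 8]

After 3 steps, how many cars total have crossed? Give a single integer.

Answer: 3

Derivation:
Step 1 [NS]: N:car7-GO,E:wait,S:car3-GO,W:wait | queues: N=0 E=2 S=1 W=3
Step 2 [NS]: N:empty,E:wait,S:car4-GO,W:wait | queues: N=0 E=2 S=0 W=3
Step 3 [NS]: N:empty,E:wait,S:empty,W:wait | queues: N=0 E=2 S=0 W=3
Cars crossed by step 3: 3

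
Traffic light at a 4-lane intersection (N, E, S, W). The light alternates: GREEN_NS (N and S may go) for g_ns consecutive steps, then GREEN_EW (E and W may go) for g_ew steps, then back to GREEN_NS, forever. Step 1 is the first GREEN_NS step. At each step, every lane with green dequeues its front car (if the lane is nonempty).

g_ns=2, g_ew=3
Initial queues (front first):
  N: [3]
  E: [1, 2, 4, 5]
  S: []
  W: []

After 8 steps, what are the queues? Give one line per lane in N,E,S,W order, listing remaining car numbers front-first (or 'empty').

Step 1 [NS]: N:car3-GO,E:wait,S:empty,W:wait | queues: N=0 E=4 S=0 W=0
Step 2 [NS]: N:empty,E:wait,S:empty,W:wait | queues: N=0 E=4 S=0 W=0
Step 3 [EW]: N:wait,E:car1-GO,S:wait,W:empty | queues: N=0 E=3 S=0 W=0
Step 4 [EW]: N:wait,E:car2-GO,S:wait,W:empty | queues: N=0 E=2 S=0 W=0
Step 5 [EW]: N:wait,E:car4-GO,S:wait,W:empty | queues: N=0 E=1 S=0 W=0
Step 6 [NS]: N:empty,E:wait,S:empty,W:wait | queues: N=0 E=1 S=0 W=0
Step 7 [NS]: N:empty,E:wait,S:empty,W:wait | queues: N=0 E=1 S=0 W=0
Step 8 [EW]: N:wait,E:car5-GO,S:wait,W:empty | queues: N=0 E=0 S=0 W=0

N: empty
E: empty
S: empty
W: empty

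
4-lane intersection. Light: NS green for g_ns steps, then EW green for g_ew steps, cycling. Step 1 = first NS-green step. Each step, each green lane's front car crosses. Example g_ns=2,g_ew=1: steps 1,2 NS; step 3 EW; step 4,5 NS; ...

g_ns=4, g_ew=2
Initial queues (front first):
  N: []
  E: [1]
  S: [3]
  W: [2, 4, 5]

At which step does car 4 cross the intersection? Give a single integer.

Step 1 [NS]: N:empty,E:wait,S:car3-GO,W:wait | queues: N=0 E=1 S=0 W=3
Step 2 [NS]: N:empty,E:wait,S:empty,W:wait | queues: N=0 E=1 S=0 W=3
Step 3 [NS]: N:empty,E:wait,S:empty,W:wait | queues: N=0 E=1 S=0 W=3
Step 4 [NS]: N:empty,E:wait,S:empty,W:wait | queues: N=0 E=1 S=0 W=3
Step 5 [EW]: N:wait,E:car1-GO,S:wait,W:car2-GO | queues: N=0 E=0 S=0 W=2
Step 6 [EW]: N:wait,E:empty,S:wait,W:car4-GO | queues: N=0 E=0 S=0 W=1
Step 7 [NS]: N:empty,E:wait,S:empty,W:wait | queues: N=0 E=0 S=0 W=1
Step 8 [NS]: N:empty,E:wait,S:empty,W:wait | queues: N=0 E=0 S=0 W=1
Step 9 [NS]: N:empty,E:wait,S:empty,W:wait | queues: N=0 E=0 S=0 W=1
Step 10 [NS]: N:empty,E:wait,S:empty,W:wait | queues: N=0 E=0 S=0 W=1
Step 11 [EW]: N:wait,E:empty,S:wait,W:car5-GO | queues: N=0 E=0 S=0 W=0
Car 4 crosses at step 6

6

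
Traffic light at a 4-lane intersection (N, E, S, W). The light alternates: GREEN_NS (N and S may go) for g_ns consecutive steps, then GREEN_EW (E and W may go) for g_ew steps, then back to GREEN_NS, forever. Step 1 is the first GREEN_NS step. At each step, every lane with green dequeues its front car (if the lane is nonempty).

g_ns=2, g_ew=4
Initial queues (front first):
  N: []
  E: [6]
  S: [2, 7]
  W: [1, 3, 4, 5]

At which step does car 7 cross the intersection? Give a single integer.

Step 1 [NS]: N:empty,E:wait,S:car2-GO,W:wait | queues: N=0 E=1 S=1 W=4
Step 2 [NS]: N:empty,E:wait,S:car7-GO,W:wait | queues: N=0 E=1 S=0 W=4
Step 3 [EW]: N:wait,E:car6-GO,S:wait,W:car1-GO | queues: N=0 E=0 S=0 W=3
Step 4 [EW]: N:wait,E:empty,S:wait,W:car3-GO | queues: N=0 E=0 S=0 W=2
Step 5 [EW]: N:wait,E:empty,S:wait,W:car4-GO | queues: N=0 E=0 S=0 W=1
Step 6 [EW]: N:wait,E:empty,S:wait,W:car5-GO | queues: N=0 E=0 S=0 W=0
Car 7 crosses at step 2

2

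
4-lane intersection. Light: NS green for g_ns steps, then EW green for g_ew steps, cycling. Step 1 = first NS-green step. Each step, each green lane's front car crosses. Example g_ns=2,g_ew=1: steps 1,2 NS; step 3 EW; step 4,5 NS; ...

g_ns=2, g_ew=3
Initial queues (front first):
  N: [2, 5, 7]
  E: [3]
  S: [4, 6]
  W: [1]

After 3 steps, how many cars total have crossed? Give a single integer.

Step 1 [NS]: N:car2-GO,E:wait,S:car4-GO,W:wait | queues: N=2 E=1 S=1 W=1
Step 2 [NS]: N:car5-GO,E:wait,S:car6-GO,W:wait | queues: N=1 E=1 S=0 W=1
Step 3 [EW]: N:wait,E:car3-GO,S:wait,W:car1-GO | queues: N=1 E=0 S=0 W=0
Cars crossed by step 3: 6

Answer: 6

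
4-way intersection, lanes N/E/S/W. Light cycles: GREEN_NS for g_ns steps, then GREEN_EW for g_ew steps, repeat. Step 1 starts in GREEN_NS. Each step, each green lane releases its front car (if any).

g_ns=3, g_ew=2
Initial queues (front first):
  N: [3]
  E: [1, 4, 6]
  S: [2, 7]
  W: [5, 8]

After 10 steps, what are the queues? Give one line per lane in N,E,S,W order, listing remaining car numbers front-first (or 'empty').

Step 1 [NS]: N:car3-GO,E:wait,S:car2-GO,W:wait | queues: N=0 E=3 S=1 W=2
Step 2 [NS]: N:empty,E:wait,S:car7-GO,W:wait | queues: N=0 E=3 S=0 W=2
Step 3 [NS]: N:empty,E:wait,S:empty,W:wait | queues: N=0 E=3 S=0 W=2
Step 4 [EW]: N:wait,E:car1-GO,S:wait,W:car5-GO | queues: N=0 E=2 S=0 W=1
Step 5 [EW]: N:wait,E:car4-GO,S:wait,W:car8-GO | queues: N=0 E=1 S=0 W=0
Step 6 [NS]: N:empty,E:wait,S:empty,W:wait | queues: N=0 E=1 S=0 W=0
Step 7 [NS]: N:empty,E:wait,S:empty,W:wait | queues: N=0 E=1 S=0 W=0
Step 8 [NS]: N:empty,E:wait,S:empty,W:wait | queues: N=0 E=1 S=0 W=0
Step 9 [EW]: N:wait,E:car6-GO,S:wait,W:empty | queues: N=0 E=0 S=0 W=0

N: empty
E: empty
S: empty
W: empty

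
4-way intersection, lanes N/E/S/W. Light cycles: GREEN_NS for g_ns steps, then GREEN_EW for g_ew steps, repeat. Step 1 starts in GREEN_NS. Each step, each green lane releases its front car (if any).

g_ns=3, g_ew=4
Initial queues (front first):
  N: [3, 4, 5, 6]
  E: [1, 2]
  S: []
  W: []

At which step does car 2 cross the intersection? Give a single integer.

Step 1 [NS]: N:car3-GO,E:wait,S:empty,W:wait | queues: N=3 E=2 S=0 W=0
Step 2 [NS]: N:car4-GO,E:wait,S:empty,W:wait | queues: N=2 E=2 S=0 W=0
Step 3 [NS]: N:car5-GO,E:wait,S:empty,W:wait | queues: N=1 E=2 S=0 W=0
Step 4 [EW]: N:wait,E:car1-GO,S:wait,W:empty | queues: N=1 E=1 S=0 W=0
Step 5 [EW]: N:wait,E:car2-GO,S:wait,W:empty | queues: N=1 E=0 S=0 W=0
Step 6 [EW]: N:wait,E:empty,S:wait,W:empty | queues: N=1 E=0 S=0 W=0
Step 7 [EW]: N:wait,E:empty,S:wait,W:empty | queues: N=1 E=0 S=0 W=0
Step 8 [NS]: N:car6-GO,E:wait,S:empty,W:wait | queues: N=0 E=0 S=0 W=0
Car 2 crosses at step 5

5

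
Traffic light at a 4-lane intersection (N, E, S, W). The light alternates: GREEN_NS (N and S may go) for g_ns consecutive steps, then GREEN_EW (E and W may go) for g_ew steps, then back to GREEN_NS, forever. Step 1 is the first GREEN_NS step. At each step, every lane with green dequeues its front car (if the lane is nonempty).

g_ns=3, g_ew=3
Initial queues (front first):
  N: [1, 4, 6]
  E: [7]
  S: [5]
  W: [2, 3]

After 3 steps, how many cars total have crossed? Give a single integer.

Answer: 4

Derivation:
Step 1 [NS]: N:car1-GO,E:wait,S:car5-GO,W:wait | queues: N=2 E=1 S=0 W=2
Step 2 [NS]: N:car4-GO,E:wait,S:empty,W:wait | queues: N=1 E=1 S=0 W=2
Step 3 [NS]: N:car6-GO,E:wait,S:empty,W:wait | queues: N=0 E=1 S=0 W=2
Cars crossed by step 3: 4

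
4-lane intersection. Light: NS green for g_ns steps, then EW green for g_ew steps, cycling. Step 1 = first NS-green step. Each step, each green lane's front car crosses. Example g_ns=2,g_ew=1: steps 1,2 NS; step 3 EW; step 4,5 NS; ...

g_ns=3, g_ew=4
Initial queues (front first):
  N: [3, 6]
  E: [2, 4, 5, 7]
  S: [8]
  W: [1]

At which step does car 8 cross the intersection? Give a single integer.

Step 1 [NS]: N:car3-GO,E:wait,S:car8-GO,W:wait | queues: N=1 E=4 S=0 W=1
Step 2 [NS]: N:car6-GO,E:wait,S:empty,W:wait | queues: N=0 E=4 S=0 W=1
Step 3 [NS]: N:empty,E:wait,S:empty,W:wait | queues: N=0 E=4 S=0 W=1
Step 4 [EW]: N:wait,E:car2-GO,S:wait,W:car1-GO | queues: N=0 E=3 S=0 W=0
Step 5 [EW]: N:wait,E:car4-GO,S:wait,W:empty | queues: N=0 E=2 S=0 W=0
Step 6 [EW]: N:wait,E:car5-GO,S:wait,W:empty | queues: N=0 E=1 S=0 W=0
Step 7 [EW]: N:wait,E:car7-GO,S:wait,W:empty | queues: N=0 E=0 S=0 W=0
Car 8 crosses at step 1

1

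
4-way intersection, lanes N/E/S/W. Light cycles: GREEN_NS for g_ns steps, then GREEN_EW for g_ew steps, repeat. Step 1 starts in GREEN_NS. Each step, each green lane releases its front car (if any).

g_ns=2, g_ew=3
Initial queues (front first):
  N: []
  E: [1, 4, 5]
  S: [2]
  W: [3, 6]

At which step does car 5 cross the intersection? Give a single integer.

Step 1 [NS]: N:empty,E:wait,S:car2-GO,W:wait | queues: N=0 E=3 S=0 W=2
Step 2 [NS]: N:empty,E:wait,S:empty,W:wait | queues: N=0 E=3 S=0 W=2
Step 3 [EW]: N:wait,E:car1-GO,S:wait,W:car3-GO | queues: N=0 E=2 S=0 W=1
Step 4 [EW]: N:wait,E:car4-GO,S:wait,W:car6-GO | queues: N=0 E=1 S=0 W=0
Step 5 [EW]: N:wait,E:car5-GO,S:wait,W:empty | queues: N=0 E=0 S=0 W=0
Car 5 crosses at step 5

5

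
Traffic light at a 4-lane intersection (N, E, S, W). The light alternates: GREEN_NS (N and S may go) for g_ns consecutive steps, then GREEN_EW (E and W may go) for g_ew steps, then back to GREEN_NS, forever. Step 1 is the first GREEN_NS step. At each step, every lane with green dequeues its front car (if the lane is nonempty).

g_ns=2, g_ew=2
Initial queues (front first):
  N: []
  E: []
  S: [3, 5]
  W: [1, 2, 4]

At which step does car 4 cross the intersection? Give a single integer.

Step 1 [NS]: N:empty,E:wait,S:car3-GO,W:wait | queues: N=0 E=0 S=1 W=3
Step 2 [NS]: N:empty,E:wait,S:car5-GO,W:wait | queues: N=0 E=0 S=0 W=3
Step 3 [EW]: N:wait,E:empty,S:wait,W:car1-GO | queues: N=0 E=0 S=0 W=2
Step 4 [EW]: N:wait,E:empty,S:wait,W:car2-GO | queues: N=0 E=0 S=0 W=1
Step 5 [NS]: N:empty,E:wait,S:empty,W:wait | queues: N=0 E=0 S=0 W=1
Step 6 [NS]: N:empty,E:wait,S:empty,W:wait | queues: N=0 E=0 S=0 W=1
Step 7 [EW]: N:wait,E:empty,S:wait,W:car4-GO | queues: N=0 E=0 S=0 W=0
Car 4 crosses at step 7

7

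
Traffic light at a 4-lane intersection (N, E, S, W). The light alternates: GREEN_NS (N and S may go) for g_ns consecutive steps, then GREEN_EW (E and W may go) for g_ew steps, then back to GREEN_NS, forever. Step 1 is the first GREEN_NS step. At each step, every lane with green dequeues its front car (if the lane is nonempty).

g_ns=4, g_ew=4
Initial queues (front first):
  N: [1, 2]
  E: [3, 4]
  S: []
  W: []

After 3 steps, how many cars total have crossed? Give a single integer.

Answer: 2

Derivation:
Step 1 [NS]: N:car1-GO,E:wait,S:empty,W:wait | queues: N=1 E=2 S=0 W=0
Step 2 [NS]: N:car2-GO,E:wait,S:empty,W:wait | queues: N=0 E=2 S=0 W=0
Step 3 [NS]: N:empty,E:wait,S:empty,W:wait | queues: N=0 E=2 S=0 W=0
Cars crossed by step 3: 2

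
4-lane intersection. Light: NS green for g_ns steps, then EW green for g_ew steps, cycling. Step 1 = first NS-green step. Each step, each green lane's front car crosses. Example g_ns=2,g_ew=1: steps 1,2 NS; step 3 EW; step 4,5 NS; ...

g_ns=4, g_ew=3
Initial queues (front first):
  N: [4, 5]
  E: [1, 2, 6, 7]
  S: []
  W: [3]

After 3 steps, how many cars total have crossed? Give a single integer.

Step 1 [NS]: N:car4-GO,E:wait,S:empty,W:wait | queues: N=1 E=4 S=0 W=1
Step 2 [NS]: N:car5-GO,E:wait,S:empty,W:wait | queues: N=0 E=4 S=0 W=1
Step 3 [NS]: N:empty,E:wait,S:empty,W:wait | queues: N=0 E=4 S=0 W=1
Cars crossed by step 3: 2

Answer: 2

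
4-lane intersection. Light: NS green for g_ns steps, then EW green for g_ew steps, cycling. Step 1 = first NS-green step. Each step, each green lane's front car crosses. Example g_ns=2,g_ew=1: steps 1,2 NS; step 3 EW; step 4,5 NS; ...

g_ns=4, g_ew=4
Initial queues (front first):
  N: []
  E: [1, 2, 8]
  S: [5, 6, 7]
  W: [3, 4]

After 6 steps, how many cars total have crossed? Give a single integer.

Answer: 7

Derivation:
Step 1 [NS]: N:empty,E:wait,S:car5-GO,W:wait | queues: N=0 E=3 S=2 W=2
Step 2 [NS]: N:empty,E:wait,S:car6-GO,W:wait | queues: N=0 E=3 S=1 W=2
Step 3 [NS]: N:empty,E:wait,S:car7-GO,W:wait | queues: N=0 E=3 S=0 W=2
Step 4 [NS]: N:empty,E:wait,S:empty,W:wait | queues: N=0 E=3 S=0 W=2
Step 5 [EW]: N:wait,E:car1-GO,S:wait,W:car3-GO | queues: N=0 E=2 S=0 W=1
Step 6 [EW]: N:wait,E:car2-GO,S:wait,W:car4-GO | queues: N=0 E=1 S=0 W=0
Cars crossed by step 6: 7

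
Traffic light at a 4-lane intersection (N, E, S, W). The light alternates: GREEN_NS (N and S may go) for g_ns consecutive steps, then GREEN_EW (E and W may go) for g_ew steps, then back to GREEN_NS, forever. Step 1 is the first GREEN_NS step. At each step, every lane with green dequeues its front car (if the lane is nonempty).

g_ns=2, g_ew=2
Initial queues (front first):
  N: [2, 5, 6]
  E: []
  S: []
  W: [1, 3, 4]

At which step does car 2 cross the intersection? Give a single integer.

Step 1 [NS]: N:car2-GO,E:wait,S:empty,W:wait | queues: N=2 E=0 S=0 W=3
Step 2 [NS]: N:car5-GO,E:wait,S:empty,W:wait | queues: N=1 E=0 S=0 W=3
Step 3 [EW]: N:wait,E:empty,S:wait,W:car1-GO | queues: N=1 E=0 S=0 W=2
Step 4 [EW]: N:wait,E:empty,S:wait,W:car3-GO | queues: N=1 E=0 S=0 W=1
Step 5 [NS]: N:car6-GO,E:wait,S:empty,W:wait | queues: N=0 E=0 S=0 W=1
Step 6 [NS]: N:empty,E:wait,S:empty,W:wait | queues: N=0 E=0 S=0 W=1
Step 7 [EW]: N:wait,E:empty,S:wait,W:car4-GO | queues: N=0 E=0 S=0 W=0
Car 2 crosses at step 1

1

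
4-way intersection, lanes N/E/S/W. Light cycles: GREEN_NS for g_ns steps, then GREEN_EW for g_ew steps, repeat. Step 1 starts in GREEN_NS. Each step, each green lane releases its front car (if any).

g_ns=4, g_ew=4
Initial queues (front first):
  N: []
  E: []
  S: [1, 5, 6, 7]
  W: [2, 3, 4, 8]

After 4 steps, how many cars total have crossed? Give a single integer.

Answer: 4

Derivation:
Step 1 [NS]: N:empty,E:wait,S:car1-GO,W:wait | queues: N=0 E=0 S=3 W=4
Step 2 [NS]: N:empty,E:wait,S:car5-GO,W:wait | queues: N=0 E=0 S=2 W=4
Step 3 [NS]: N:empty,E:wait,S:car6-GO,W:wait | queues: N=0 E=0 S=1 W=4
Step 4 [NS]: N:empty,E:wait,S:car7-GO,W:wait | queues: N=0 E=0 S=0 W=4
Cars crossed by step 4: 4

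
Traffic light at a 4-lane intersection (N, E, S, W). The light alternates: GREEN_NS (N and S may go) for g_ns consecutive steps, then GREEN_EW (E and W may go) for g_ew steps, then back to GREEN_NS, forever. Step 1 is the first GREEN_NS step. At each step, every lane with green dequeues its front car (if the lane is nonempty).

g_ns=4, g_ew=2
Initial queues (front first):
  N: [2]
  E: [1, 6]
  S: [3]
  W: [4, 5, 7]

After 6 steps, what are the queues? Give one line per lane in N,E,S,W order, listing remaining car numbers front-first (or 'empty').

Step 1 [NS]: N:car2-GO,E:wait,S:car3-GO,W:wait | queues: N=0 E=2 S=0 W=3
Step 2 [NS]: N:empty,E:wait,S:empty,W:wait | queues: N=0 E=2 S=0 W=3
Step 3 [NS]: N:empty,E:wait,S:empty,W:wait | queues: N=0 E=2 S=0 W=3
Step 4 [NS]: N:empty,E:wait,S:empty,W:wait | queues: N=0 E=2 S=0 W=3
Step 5 [EW]: N:wait,E:car1-GO,S:wait,W:car4-GO | queues: N=0 E=1 S=0 W=2
Step 6 [EW]: N:wait,E:car6-GO,S:wait,W:car5-GO | queues: N=0 E=0 S=0 W=1

N: empty
E: empty
S: empty
W: 7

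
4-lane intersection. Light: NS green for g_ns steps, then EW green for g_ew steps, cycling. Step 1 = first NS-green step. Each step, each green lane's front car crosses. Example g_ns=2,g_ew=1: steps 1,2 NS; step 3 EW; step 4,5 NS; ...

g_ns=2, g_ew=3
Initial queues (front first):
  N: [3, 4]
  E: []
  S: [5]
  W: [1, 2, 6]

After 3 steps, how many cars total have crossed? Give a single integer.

Answer: 4

Derivation:
Step 1 [NS]: N:car3-GO,E:wait,S:car5-GO,W:wait | queues: N=1 E=0 S=0 W=3
Step 2 [NS]: N:car4-GO,E:wait,S:empty,W:wait | queues: N=0 E=0 S=0 W=3
Step 3 [EW]: N:wait,E:empty,S:wait,W:car1-GO | queues: N=0 E=0 S=0 W=2
Cars crossed by step 3: 4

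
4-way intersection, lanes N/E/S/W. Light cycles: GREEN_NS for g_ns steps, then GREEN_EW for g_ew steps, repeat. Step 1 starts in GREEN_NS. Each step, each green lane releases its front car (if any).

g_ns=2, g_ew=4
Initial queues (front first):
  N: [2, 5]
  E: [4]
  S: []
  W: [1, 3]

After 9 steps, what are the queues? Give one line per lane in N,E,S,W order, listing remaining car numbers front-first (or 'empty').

Step 1 [NS]: N:car2-GO,E:wait,S:empty,W:wait | queues: N=1 E=1 S=0 W=2
Step 2 [NS]: N:car5-GO,E:wait,S:empty,W:wait | queues: N=0 E=1 S=0 W=2
Step 3 [EW]: N:wait,E:car4-GO,S:wait,W:car1-GO | queues: N=0 E=0 S=0 W=1
Step 4 [EW]: N:wait,E:empty,S:wait,W:car3-GO | queues: N=0 E=0 S=0 W=0

N: empty
E: empty
S: empty
W: empty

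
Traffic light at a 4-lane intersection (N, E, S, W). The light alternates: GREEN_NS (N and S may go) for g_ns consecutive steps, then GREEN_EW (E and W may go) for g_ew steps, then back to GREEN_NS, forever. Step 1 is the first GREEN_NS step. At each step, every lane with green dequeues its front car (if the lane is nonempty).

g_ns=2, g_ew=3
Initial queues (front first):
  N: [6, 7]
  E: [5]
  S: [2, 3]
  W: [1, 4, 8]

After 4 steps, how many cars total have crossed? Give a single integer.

Step 1 [NS]: N:car6-GO,E:wait,S:car2-GO,W:wait | queues: N=1 E=1 S=1 W=3
Step 2 [NS]: N:car7-GO,E:wait,S:car3-GO,W:wait | queues: N=0 E=1 S=0 W=3
Step 3 [EW]: N:wait,E:car5-GO,S:wait,W:car1-GO | queues: N=0 E=0 S=0 W=2
Step 4 [EW]: N:wait,E:empty,S:wait,W:car4-GO | queues: N=0 E=0 S=0 W=1
Cars crossed by step 4: 7

Answer: 7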